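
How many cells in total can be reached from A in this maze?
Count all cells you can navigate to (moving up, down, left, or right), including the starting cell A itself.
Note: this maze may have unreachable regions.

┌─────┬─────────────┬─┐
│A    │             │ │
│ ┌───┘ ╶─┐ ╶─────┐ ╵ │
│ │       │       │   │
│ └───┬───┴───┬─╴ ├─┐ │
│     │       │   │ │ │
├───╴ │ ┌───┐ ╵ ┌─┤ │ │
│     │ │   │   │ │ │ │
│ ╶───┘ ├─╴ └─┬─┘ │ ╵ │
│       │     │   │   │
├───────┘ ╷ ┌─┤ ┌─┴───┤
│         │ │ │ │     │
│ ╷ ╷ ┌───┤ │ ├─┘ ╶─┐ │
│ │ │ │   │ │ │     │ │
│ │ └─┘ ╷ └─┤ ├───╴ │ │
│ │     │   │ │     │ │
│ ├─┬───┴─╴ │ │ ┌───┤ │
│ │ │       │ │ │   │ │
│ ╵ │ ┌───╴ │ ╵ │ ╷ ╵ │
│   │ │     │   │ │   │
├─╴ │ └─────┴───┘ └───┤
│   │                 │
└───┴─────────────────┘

Using BFS/flood-fill to find all reachable cells from A:
Maze size: 11 × 11 = 121 total cells
74 cell(s) are walled off and cannot be reached from A.
Reachable cells: 47

Reachable region (· marks reachable cells):

┌─────┬─────────────┬─┐
│A · ·│· · · · · · ·│·│
│ ┌───┘ ╶─┐ ╶─────┐ ╵ │
│·│· · · ·│· · · ·│· ·│
│ └───┬───┴───┬─╴ ├─┐ │
│· · ·│· · · ·│· ·│·│·│
├───╴ │ ┌───┐ ╵ ┌─┤ │ │
│· · ·│·│   │· ·│ │·│·│
│ ╶───┘ ├─╴ └─┬─┘ │ ╵ │
│· · · ·│     │   │· ·│
├───────┘ ╷ ┌─┤ ┌─┴───┤
│         │ │ │ │     │
│ ╷ ╷ ┌───┤ │ ├─┘ ╶─┐ │
│ │ │ │   │ │ │     │ │
│ │ └─┘ ╷ └─┤ ├───╴ │ │
│ │     │   │ │     │ │
│ ├─┬───┴─╴ │ │ ┌───┤ │
│ │ │       │ │ │   │ │
│ ╵ │ ┌───╴ │ ╵ │ ╷ ╵ │
│   │ │     │   │ │   │
├─╴ │ └─────┴───┘ └───┤
│   │                 │
└───┴─────────────────┘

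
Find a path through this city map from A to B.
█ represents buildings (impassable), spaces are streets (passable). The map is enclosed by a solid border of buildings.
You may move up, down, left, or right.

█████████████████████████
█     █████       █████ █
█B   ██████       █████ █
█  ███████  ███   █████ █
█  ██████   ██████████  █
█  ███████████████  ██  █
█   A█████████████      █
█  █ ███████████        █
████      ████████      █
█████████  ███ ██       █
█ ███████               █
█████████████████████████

Finding the shortest path from A to B:
Movement: cardinal only
Path length: 7 steps
Directions: left → left → up → up → up → up → left

Solution:

█████████████████████████
█     █████       █████ █
█B↰  ██████       █████ █
█ ↑███████  ███   █████ █
█ ↑██████   ██████████  █
█ ↑███████████████  ██  █
█ ↑←A█████████████      █
█  █ ███████████        █
████      ████████      █
█████████  ███ ██       █
█ ███████               █
█████████████████████████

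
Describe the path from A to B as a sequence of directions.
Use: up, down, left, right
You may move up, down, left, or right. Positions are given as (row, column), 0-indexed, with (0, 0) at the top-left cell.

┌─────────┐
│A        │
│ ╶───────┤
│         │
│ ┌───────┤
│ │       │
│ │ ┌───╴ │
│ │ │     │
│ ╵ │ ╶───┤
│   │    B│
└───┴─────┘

Finding the path and converting it to directions:
Path through cells: (0,0) → (1,0) → (2,0) → (3,0) → (4,0) → (4,1) → (3,1) → (2,1) → (2,2) → (2,3) → (2,4) → (3,4) → (3,3) → (3,2) → (4,2) → (4,3) → (4,4)
Directions: down, down, down, down, right, up, up, right, right, right, down, left, left, down, right, right

Solution:

┌─────────┐
│A        │
│ ╶───────┤
│↓        │
│ ┌───────┤
│↓│↱ → → ↓│
│ │ ┌───╴ │
│↓│↑│↓ ← ↲│
│ ╵ │ ╶───┤
│↳ ↑│↳ → B│
└───┴─────┘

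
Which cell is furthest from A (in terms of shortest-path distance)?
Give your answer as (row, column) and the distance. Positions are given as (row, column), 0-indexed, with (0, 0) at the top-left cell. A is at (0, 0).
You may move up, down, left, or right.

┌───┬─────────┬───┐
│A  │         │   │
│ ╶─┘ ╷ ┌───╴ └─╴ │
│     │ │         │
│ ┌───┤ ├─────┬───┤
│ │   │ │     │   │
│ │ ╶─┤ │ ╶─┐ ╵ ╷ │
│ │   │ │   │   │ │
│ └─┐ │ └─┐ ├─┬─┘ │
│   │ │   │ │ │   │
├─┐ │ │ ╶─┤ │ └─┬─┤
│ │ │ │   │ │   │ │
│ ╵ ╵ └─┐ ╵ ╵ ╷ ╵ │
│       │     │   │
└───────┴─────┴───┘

Computing BFS distances from A to all cells:
Furthest cell: (4, 7)
Distance: 27 steps

Path from A to the furthest cell:

┌───┬─────────┬───┐
│A  │↱ ↓      │   │
│ ╶─┘ ╷ ┌───╴ └─╴ │
│↳ → ↑│↓│         │
│ ┌───┤ ├─────┬───┤
│ │   │↓│↱ → ↓│↱ ↓│
│ │ ╶─┤ │ ╶─┐ ╵ ╷ │
│ │   │↓│↑ ↰│↳ ↑│↓│
│ └─┐ │ └─┐ ├─┬─┘ │
│   │ │↓  │↑│ │B ↲│
├─┐ │ │ ╶─┤ │ └─┬─┤
│ │ │ │↳ ↓│↑│   │ │
│ ╵ ╵ └─┐ ╵ ╵ ╷ ╵ │
│       │↳ ↑  │   │
└───────┴─────┴───┘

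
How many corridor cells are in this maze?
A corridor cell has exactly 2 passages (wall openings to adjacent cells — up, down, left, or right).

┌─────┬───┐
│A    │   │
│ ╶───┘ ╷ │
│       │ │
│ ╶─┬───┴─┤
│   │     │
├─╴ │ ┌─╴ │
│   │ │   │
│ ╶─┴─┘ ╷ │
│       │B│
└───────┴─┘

Counting cells with exactly 2 passages:
Total corridor cells: 19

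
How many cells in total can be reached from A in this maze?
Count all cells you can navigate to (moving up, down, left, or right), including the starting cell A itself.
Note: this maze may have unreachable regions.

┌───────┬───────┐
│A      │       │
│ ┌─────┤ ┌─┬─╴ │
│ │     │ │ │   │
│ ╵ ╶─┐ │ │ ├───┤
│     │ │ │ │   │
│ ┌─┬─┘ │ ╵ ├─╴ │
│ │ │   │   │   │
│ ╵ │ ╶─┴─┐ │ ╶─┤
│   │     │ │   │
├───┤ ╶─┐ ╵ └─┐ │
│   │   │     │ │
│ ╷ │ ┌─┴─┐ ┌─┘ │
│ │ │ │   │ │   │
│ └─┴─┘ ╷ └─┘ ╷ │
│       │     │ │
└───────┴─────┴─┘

Using BFS/flood-fill to find all reachable cells from A:
Maze size: 8 × 8 = 64 total cells
23 cell(s) are walled off and cannot be reached from A.
Reachable cells: 41

Reachable region (· marks reachable cells):

┌───────┬───────┐
│A · · ·│· · · ·│
│ ┌─────┤ ┌─┬─╴ │
│·│· · ·│·│·│· ·│
│ ╵ ╶─┐ │ │ ├───┤
│· · ·│·│·│·│   │
│ ┌─┬─┘ │ ╵ ├─╴ │
│·│·│· ·│· ·│   │
│ ╵ │ ╶─┴─┐ │ ╶─┤
│· ·│· · ·│·│   │
├───┤ ╶─┐ ╵ └─┐ │
│   │· ·│· · ·│ │
│ ╷ │ ┌─┴─┐ ┌─┘ │
│ │ │·│   │·│   │
│ └─┴─┘ ╷ └─┘ ╷ │
│       │     │ │
└───────┴─────┴─┘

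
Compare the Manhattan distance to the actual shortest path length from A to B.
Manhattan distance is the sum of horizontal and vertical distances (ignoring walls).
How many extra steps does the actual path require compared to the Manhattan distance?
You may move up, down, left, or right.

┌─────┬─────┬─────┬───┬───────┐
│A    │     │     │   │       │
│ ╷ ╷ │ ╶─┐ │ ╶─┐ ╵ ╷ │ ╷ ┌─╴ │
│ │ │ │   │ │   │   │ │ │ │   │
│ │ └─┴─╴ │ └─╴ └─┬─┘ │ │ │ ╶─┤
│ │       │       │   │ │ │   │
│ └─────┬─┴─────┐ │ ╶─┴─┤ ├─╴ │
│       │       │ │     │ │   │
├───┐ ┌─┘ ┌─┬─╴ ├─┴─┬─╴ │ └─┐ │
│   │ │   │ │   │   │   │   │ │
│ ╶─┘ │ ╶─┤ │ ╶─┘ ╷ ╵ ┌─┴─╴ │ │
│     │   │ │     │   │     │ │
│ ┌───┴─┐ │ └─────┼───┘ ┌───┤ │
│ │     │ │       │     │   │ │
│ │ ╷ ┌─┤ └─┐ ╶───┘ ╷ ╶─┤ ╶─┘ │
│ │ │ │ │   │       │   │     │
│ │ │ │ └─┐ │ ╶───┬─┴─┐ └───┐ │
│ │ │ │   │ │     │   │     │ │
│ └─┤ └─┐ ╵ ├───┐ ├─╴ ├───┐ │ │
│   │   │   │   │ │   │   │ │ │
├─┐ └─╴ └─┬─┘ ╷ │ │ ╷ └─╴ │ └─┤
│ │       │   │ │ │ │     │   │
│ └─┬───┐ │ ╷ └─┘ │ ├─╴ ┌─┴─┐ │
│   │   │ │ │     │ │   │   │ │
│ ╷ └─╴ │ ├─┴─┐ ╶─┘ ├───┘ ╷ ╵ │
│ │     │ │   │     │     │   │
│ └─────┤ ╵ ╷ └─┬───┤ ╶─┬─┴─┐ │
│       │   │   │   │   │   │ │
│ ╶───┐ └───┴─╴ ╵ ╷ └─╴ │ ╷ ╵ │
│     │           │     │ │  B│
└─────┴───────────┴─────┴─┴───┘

Manhattan distance: |14 - 0| + |14 - 0| = 28
Actual path length: 44
Extra steps: 44 - 28 = 16

Solution:

┌─────┬─────┬─────┬───┬───────┐
│A    │     │     │   │       │
│ ╷ ╷ │ ╶─┐ │ ╶─┐ ╵ ╷ │ ╷ ┌─╴ │
│↓│ │ │   │ │   │   │ │ │ │   │
│ │ └─┴─╴ │ └─╴ └─┬─┘ │ │ │ ╶─┤
│↓│       │       │   │ │ │   │
│ └─────┬─┴─────┐ │ ╶─┴─┤ ├─╴ │
│↳ → ↓  │       │ │     │ │   │
├───┐ ┌─┘ ┌─┬─╴ ├─┴─┬─╴ │ └─┐ │
│   │↓│   │ │   │   │   │   │ │
│ ╶─┘ │ ╶─┤ │ ╶─┘ ╷ ╵ ┌─┴─╴ │ │
│↓ ← ↲│   │ │     │   │     │ │
│ ┌───┴─┐ │ └─────┼───┘ ┌───┤ │
│↓│     │ │       │     │   │ │
│ │ ╷ ┌─┤ └─┐ ╶───┘ ╷ ╶─┤ ╶─┘ │
│↓│ │ │ │   │       │   │     │
│ │ │ │ └─┐ │ ╶───┬─┴─┐ └───┐ │
│↓│ │ │   │ │     │   │     │ │
│ └─┤ └─┐ ╵ ├───┐ ├─╴ ├───┐ │ │
│↳ ↓│   │   │   │ │   │   │ │ │
├─┐ └─╴ └─┬─┘ ╷ │ │ ╷ └─╴ │ └─┤
│ │↳ → → ↓│   │ │ │ │     │   │
│ └─┬───┐ │ ╷ └─┘ │ ├─╴ ┌─┴─┐ │
│   │   │↓│ │     │ │   │↱ ↓│ │
│ ╷ └─╴ │ ├─┴─┐ ╶─┘ ├───┘ ╷ ╵ │
│ │     │↓│↱ ↓│     │↱ → ↑│↳ ↓│
│ └─────┤ ╵ ╷ └─┬───┤ ╶─┬─┴─┐ │
│       │↳ ↑│↳ ↓│↱ ↓│↑ ↰│   │↓│
│ ╶───┐ └───┴─╴ ╵ ╷ └─╴ │ ╷ ╵ │
│     │        ↳ ↑│↳ → ↑│ │  B│
└─────┴───────────┴─────┴─┴───┘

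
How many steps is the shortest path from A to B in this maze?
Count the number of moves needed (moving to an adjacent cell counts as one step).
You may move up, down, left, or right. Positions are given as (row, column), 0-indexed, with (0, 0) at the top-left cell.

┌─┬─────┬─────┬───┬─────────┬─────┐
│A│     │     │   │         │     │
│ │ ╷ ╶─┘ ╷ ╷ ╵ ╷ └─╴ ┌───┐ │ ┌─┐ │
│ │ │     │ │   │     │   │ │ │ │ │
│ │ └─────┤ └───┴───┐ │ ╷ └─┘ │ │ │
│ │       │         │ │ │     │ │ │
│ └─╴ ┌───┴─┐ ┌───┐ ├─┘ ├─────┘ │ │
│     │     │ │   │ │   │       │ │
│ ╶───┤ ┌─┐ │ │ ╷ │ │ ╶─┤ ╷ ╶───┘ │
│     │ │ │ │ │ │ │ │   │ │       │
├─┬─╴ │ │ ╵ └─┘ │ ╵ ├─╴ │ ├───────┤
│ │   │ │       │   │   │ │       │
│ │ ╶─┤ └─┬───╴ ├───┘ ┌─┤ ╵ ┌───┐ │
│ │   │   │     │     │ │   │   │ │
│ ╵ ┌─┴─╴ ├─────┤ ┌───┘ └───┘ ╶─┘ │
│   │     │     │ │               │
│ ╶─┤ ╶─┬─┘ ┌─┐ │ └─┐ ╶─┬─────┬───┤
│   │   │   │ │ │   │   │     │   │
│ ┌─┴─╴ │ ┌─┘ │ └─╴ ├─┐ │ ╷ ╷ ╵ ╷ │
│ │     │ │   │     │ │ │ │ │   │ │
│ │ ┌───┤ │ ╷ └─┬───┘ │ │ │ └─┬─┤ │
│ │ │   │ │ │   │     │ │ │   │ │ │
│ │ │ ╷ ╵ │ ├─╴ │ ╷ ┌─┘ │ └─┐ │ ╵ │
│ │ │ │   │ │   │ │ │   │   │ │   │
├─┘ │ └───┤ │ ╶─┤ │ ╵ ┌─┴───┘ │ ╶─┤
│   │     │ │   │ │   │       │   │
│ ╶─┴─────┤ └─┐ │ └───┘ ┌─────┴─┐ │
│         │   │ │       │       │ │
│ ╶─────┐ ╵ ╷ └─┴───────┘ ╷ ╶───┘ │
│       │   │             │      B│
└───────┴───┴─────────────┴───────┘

Using BFS to find shortest path:
Start: (0, 0), End: (14, 16)
Path found:
(0,0) → (1,0) → (2,0) → (3,0) → (3,1) → (3,2) → (2,2) → (2,1) → (1,1) → (0,1) → (0,2) → (1,2) → (1,3) → (1,4) → (0,4) → (0,5) → (1,5) → (2,5) → (2,6) → (2,7) → (2,8) → (2,9) → (3,9) → (4,9) → (5,9) → (5,8) → (4,8) → (3,8) → (3,7) → (4,7) → (5,7) → (5,6) → (5,5) → (4,5) → (3,5) → (3,4) → (3,3) → (4,3) → (5,3) → (6,3) → (6,4) → (7,4) → (7,3) → (7,2) → (8,2) → (8,3) → (9,3) → (9,2) → (9,1) → (10,1) → (11,1) → (12,1) → (12,0) → (13,0) → (13,1) → (13,2) → (13,3) → (13,4) → (14,4) → (14,5) → (13,5) → (13,6) → (14,6) → (14,7) → (14,8) → (14,9) → (14,10) → (14,11) → (14,12) → (13,12) → (13,13) → (14,13) → (14,14) → (14,15) → (14,16)
Number of steps: 74

Solution:

┌─┬─────┬─────┬───┬─────────┬─────┐
│A│↱ ↓  │↱ ↓  │   │         │     │
│ │ ╷ ╶─┘ ╷ ╷ ╵ ╷ └─╴ ┌───┐ │ ┌─┐ │
│↓│↑│↳ → ↑│↓│   │     │   │ │ │ │ │
│ │ └─────┤ └───┴───┐ │ ╷ └─┘ │ │ │
│↓│↑ ↰    │↳ → → → ↓│ │ │     │ │ │
│ └─╴ ┌───┴─┐ ┌───┐ ├─┘ ├─────┘ │ │
│↳ → ↑│↓ ← ↰│ │↓ ↰│↓│   │       │ │
│ ╶───┤ ┌─┐ │ │ ╷ │ │ ╶─┤ ╷ ╶───┘ │
│     │↓│ │↑│ │↓│↑│↓│   │ │       │
├─┬─╴ │ │ ╵ └─┘ │ ╵ ├─╴ │ ├───────┤
│ │   │↓│  ↑ ← ↲│↑ ↲│   │ │       │
│ │ ╶─┤ └─┬───╴ ├───┘ ┌─┤ ╵ ┌───┐ │
│ │   │↳ ↓│     │     │ │   │   │ │
│ ╵ ┌─┴─╴ ├─────┤ ┌───┘ └───┘ ╶─┘ │
│   │↓ ← ↲│     │ │               │
│ ╶─┤ ╶─┬─┘ ┌─┐ │ └─┐ ╶─┬─────┬───┤
│   │↳ ↓│   │ │ │   │   │     │   │
│ ┌─┴─╴ │ ┌─┘ │ └─╴ ├─┐ │ ╷ ╷ ╵ ╷ │
│ │↓ ← ↲│ │   │     │ │ │ │ │   │ │
│ │ ┌───┤ │ ╷ └─┬───┘ │ │ │ └─┬─┤ │
│ │↓│   │ │ │   │     │ │ │   │ │ │
│ │ │ ╷ ╵ │ ├─╴ │ ╷ ┌─┘ │ └─┐ │ ╵ │
│ │↓│ │   │ │   │ │ │   │   │ │   │
├─┘ │ └───┤ │ ╶─┤ │ ╵ ┌─┴───┘ │ ╶─┤
│↓ ↲│     │ │   │ │   │       │   │
│ ╶─┴─────┤ └─┐ │ └───┘ ┌─────┴─┐ │
│↳ → → → ↓│↱ ↓│ │       │↱ ↓    │ │
│ ╶─────┐ ╵ ╷ └─┴───────┘ ╷ ╶───┘ │
│       │↳ ↑│↳ → → → → → ↑│↳ → → B│
└───────┴───┴─────────────┴───────┘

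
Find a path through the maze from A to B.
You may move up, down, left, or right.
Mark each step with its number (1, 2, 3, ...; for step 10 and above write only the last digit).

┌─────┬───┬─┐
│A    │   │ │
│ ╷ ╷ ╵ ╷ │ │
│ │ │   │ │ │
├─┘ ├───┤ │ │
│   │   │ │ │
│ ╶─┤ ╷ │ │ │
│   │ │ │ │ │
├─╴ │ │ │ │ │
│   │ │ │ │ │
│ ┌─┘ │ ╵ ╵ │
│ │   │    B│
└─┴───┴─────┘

Finding the shortest path through the maze:
Path length: 12 steps
Directions: right → right → down → right → up → right → down → down → down → down → down → right

Solution:

┌─────┬───┬─┐
│A 1 2│5 6│ │
│ ╷ ╷ ╵ ╷ │ │
│ │ │3 4│7│ │
├─┘ ├───┤ │ │
│   │   │8│ │
│ ╶─┤ ╷ │ │ │
│   │ │ │9│ │
├─╴ │ │ │ │ │
│   │ │ │0│ │
│ ┌─┘ │ ╵ ╵ │
│ │   │  1 B│
└─┴───┴─────┘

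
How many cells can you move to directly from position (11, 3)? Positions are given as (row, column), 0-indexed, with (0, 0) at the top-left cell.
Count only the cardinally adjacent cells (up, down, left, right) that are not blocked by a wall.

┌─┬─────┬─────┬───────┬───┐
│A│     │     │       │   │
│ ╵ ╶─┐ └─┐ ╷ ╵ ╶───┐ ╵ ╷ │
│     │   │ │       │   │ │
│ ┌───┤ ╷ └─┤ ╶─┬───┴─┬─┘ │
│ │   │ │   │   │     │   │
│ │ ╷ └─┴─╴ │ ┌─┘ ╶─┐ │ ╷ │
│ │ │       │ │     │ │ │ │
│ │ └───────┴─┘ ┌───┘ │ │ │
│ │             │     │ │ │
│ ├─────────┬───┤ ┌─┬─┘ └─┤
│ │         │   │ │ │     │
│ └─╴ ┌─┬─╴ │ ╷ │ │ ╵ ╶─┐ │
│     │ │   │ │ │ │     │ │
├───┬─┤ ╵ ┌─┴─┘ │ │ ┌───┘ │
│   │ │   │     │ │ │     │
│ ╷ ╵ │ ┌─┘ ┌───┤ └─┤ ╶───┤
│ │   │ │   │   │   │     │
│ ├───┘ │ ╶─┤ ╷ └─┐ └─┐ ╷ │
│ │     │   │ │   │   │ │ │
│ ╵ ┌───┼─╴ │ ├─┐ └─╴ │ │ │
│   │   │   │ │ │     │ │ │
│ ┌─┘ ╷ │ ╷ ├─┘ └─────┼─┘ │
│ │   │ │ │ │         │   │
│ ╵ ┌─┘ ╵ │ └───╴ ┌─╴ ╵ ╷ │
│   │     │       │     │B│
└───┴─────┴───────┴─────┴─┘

Checking passable neighbors of (11, 3):
Neighbors: (10, 3), (12, 3)
Count: 2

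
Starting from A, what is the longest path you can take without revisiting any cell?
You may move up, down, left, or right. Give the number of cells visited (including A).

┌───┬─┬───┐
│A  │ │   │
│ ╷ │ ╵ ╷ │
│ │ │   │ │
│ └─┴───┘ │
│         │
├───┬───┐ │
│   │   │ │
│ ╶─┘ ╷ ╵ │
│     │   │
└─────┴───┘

Finding longest simple path using DFS:
Start: (0, 0)
Longest path visits 17 cells
Path: A → down → down → right → right → right → right → down → down → left → up → left → down → left → left → up → right

Solution:

┌───┬─┬───┐
│A  │ │   │
│ ╷ │ ╵ ╷ │
│↓│ │   │ │
│ └─┴───┘ │
│↳ → → → ↓│
├───┬───┐ │
│↱ B│↓ ↰│↓│
│ ╶─┘ ╷ ╵ │
│↑ ← ↲│↑ ↲│
└─────┴───┘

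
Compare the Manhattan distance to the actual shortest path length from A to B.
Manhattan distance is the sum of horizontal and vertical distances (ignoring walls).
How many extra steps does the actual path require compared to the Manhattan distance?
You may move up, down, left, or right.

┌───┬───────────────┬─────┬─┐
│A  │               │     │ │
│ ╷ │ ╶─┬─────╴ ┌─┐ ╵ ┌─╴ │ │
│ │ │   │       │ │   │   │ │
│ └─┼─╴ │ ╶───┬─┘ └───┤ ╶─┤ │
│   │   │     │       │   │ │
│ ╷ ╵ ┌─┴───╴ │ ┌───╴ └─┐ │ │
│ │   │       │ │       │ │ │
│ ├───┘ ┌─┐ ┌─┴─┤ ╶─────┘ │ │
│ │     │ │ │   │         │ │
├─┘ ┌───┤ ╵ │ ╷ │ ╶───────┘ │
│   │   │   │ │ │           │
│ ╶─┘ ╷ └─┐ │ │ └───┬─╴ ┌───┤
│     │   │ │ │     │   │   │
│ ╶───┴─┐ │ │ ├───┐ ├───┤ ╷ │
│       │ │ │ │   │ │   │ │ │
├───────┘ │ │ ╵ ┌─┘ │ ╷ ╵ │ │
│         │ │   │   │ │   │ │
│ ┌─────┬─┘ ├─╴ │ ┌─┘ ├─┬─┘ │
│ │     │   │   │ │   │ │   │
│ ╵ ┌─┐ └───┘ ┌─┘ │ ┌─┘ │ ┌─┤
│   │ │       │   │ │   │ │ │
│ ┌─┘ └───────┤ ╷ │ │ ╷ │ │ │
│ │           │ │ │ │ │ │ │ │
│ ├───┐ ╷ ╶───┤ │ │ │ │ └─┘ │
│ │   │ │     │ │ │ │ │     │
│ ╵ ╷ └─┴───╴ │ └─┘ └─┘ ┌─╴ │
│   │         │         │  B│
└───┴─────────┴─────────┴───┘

Manhattan distance: |13 - 0| + |13 - 0| = 26
Actual path length: 84
Extra steps: 84 - 26 = 58

Solution:

┌───┬───────────────┬─────┬─┐
│A  │↱ → → → → ↓    │     │ │
│ ╷ │ ╶─┬─────╴ ┌─┐ ╵ ┌─╴ │ │
│↓│ │↑ ↰│↓ ← ← ↲│ │   │   │ │
│ └─┼─╴ │ ╶───┬─┘ └───┤ ╶─┤ │
│↳ ↓│↱ ↑│↳ → ↓│       │   │ │
│ ╷ ╵ ┌─┴───╴ │ ┌───╴ └─┐ │ │
│ │↳ ↑│↓ ← ← ↲│ │       │ │ │
│ ├───┘ ┌─┐ ┌─┴─┤ ╶─────┘ │ │
│ │↓ ← ↲│ │ │↱ ↓│         │ │
├─┘ ┌───┤ ╵ │ ╷ │ ╶───────┘ │
│↓ ↲│↱ ↓│   │↑│↓│           │
│ ╶─┘ ╷ └─┐ │ │ └───┬─╴ ┌───┤
│↳ → ↑│↳ ↓│ │↑│↳ → ↓│   │   │
│ ╶───┴─┐ │ │ ├───┐ ├───┤ ╷ │
│       │↓│ │↑│   │↓│   │ │ │
├───────┘ │ │ ╵ ┌─┘ │ ╷ ╵ │ │
│↓ ← ← ← ↲│ │↑ ↰│↓ ↲│ │   │ │
│ ┌─────┬─┘ ├─╴ │ ┌─┘ ├─┬─┘ │
│↓│↱ → ↓│   │↱ ↑│↓│   │ │   │
│ ╵ ┌─┐ └───┘ ┌─┘ │ ┌─┘ │ ┌─┤
│↳ ↑│ │↳ → → ↑│↓ ↲│ │   │ │ │
│ ┌─┘ └───────┤ ╷ │ │ ╷ │ │ │
│ │           │↓│ │ │ │ │ │ │
│ ├───┐ ╷ ╶───┤ │ │ │ │ └─┘ │
│ │   │ │     │↓│ │ │ │↱ → ↓│
│ ╵ ╷ └─┴───╴ │ └─┘ └─┘ ┌─╴ │
│   │         │↳ → → → ↑│  B│
└───┴─────────┴─────────┴───┘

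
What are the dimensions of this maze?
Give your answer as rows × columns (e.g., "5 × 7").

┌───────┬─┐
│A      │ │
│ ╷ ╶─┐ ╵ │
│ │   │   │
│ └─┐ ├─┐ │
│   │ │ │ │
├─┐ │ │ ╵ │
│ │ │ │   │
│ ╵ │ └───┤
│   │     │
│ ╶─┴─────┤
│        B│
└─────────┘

Counting the maze dimensions:
Rows (vertical): 6
Columns (horizontal): 5
Dimensions: 6 × 5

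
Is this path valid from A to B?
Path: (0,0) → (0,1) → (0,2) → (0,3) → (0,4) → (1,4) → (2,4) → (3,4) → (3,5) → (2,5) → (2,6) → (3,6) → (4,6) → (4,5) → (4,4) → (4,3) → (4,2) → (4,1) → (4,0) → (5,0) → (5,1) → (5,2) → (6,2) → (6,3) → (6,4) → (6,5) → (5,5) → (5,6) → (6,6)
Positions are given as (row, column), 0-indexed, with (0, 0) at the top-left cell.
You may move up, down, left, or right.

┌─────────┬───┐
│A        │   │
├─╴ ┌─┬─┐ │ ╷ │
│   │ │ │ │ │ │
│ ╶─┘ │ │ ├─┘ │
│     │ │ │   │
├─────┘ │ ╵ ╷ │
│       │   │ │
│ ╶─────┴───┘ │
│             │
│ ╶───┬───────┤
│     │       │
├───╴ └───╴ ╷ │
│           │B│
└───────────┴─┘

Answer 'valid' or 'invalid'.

Checking path validity:
Result: All consecutive moves are passable.

valid

Correct solution:

┌─────────┬───┐
│A → → → ↓│   │
├─╴ ┌─┬─┐ │ ╷ │
│   │ │ │↓│ │ │
│ ╶─┘ │ │ ├─┘ │
│     │ │↓│↱ ↓│
├─────┘ │ ╵ ╷ │
│       │↳ ↑│↓│
│ ╶─────┴───┘ │
│↓ ← ← ← ← ← ↲│
│ ╶───┬───────┤
│↳ → ↓│    ↱ ↓│
├───╴ └───╴ ╷ │
│    ↳ → → ↑│B│
└───────────┴─┘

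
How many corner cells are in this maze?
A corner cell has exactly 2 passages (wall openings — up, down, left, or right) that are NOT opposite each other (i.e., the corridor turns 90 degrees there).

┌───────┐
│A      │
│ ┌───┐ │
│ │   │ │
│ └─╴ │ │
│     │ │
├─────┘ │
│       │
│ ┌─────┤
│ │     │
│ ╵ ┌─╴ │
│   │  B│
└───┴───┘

Counting corner cells (2 non-opposite passages):
Total corners: 12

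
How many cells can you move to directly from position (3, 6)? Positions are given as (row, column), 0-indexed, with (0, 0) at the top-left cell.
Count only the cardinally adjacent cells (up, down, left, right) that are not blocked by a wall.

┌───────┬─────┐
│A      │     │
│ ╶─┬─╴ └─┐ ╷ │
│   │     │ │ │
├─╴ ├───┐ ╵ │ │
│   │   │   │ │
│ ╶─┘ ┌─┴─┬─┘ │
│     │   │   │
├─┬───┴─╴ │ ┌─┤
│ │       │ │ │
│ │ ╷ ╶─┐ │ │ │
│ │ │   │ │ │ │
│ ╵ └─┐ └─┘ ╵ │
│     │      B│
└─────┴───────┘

Checking passable neighbors of (3, 6):
Neighbors: (2, 6), (3, 5)
Count: 2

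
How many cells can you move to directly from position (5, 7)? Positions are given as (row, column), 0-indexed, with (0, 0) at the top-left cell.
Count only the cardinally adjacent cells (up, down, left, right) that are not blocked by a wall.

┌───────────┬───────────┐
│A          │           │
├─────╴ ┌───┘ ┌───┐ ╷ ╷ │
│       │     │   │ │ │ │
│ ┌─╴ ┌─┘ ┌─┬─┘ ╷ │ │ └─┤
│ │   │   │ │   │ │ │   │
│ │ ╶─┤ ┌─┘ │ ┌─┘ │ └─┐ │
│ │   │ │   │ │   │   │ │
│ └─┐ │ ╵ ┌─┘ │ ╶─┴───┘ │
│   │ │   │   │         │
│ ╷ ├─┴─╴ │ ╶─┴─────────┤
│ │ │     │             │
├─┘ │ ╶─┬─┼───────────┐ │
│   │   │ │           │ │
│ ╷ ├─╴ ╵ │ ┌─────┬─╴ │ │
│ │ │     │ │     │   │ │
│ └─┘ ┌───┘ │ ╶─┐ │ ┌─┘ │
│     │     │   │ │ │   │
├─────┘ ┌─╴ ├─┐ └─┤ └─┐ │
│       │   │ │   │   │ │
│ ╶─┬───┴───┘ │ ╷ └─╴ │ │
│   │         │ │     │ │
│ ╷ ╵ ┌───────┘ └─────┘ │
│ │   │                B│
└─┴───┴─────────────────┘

Checking passable neighbors of (5, 7):
Neighbors: (5, 6), (5, 8)
Count: 2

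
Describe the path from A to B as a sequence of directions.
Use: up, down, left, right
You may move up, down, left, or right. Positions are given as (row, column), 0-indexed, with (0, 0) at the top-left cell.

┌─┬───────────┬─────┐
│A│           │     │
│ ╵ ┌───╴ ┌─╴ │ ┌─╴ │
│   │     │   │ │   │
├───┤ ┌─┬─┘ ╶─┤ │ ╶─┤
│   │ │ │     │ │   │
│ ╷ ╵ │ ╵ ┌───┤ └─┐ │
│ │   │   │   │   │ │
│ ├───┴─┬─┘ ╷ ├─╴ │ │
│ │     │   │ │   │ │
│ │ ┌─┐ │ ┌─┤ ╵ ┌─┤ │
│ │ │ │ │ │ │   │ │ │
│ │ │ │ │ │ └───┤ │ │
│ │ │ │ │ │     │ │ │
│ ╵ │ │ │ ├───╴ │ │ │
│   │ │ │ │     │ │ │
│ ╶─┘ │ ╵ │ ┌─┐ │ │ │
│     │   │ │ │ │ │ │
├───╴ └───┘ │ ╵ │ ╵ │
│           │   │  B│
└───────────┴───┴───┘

Finding the path and converting it to directions:
Path through cells: (0,0) → (1,0) → (1,1) → (0,1) → (0,2) → (0,3) → (0,4) → (1,4) → (1,3) → (1,2) → (2,2) → (3,2) → (3,1) → (2,1) → (2,0) → (3,0) → (4,0) → (5,0) → (6,0) → (7,0) → (7,1) → (6,1) → (5,1) → (4,1) → (4,2) → (4,3) → (5,3) → (6,3) → (7,3) → (8,3) → (8,4) → (7,4) → (6,4) → (5,4) → (4,4) → (4,5) → (3,5) → (3,6) → (4,6) → (5,6) → (5,7) → (4,7) → (4,8) → (3,8) → (3,7) → (2,7) → (1,7) → (0,7) → (0,8) → (0,9) → (1,9) → (1,8) → (2,8) → (2,9) → (3,9) → (4,9) → (5,9) → (6,9) → (7,9) → (8,9) → (9,9)
Directions: down, right, up, right, right, right, down, left, left, down, down, left, up, left, down, down, down, down, down, right, up, up, up, right, right, down, down, down, down, right, up, up, up, up, right, up, right, down, down, right, up, right, up, left, up, up, up, right, right, down, left, down, right, down, down, down, down, down, down, down

Solution:

┌─┬───────────┬─────┐
│A│↱ → → ↓    │↱ → ↓│
│ ╵ ┌───╴ ┌─╴ │ ┌─╴ │
│↳ ↑│↓ ← ↲│   │↑│↓ ↲│
├───┤ ┌─┬─┘ ╶─┤ │ ╶─┤
│↓ ↰│↓│ │     │↑│↳ ↓│
│ ╷ ╵ │ ╵ ┌───┤ └─┐ │
│↓│↑ ↲│   │↱ ↓│↑ ↰│↓│
│ ├───┴─┬─┘ ╷ ├─╴ │ │
│↓│↱ → ↓│↱ ↑│↓│↱ ↑│↓│
│ │ ┌─┐ │ ┌─┤ ╵ ┌─┤ │
│↓│↑│ │↓│↑│ │↳ ↑│ │↓│
│ │ │ │ │ │ └───┤ │ │
│↓│↑│ │↓│↑│     │ │↓│
│ ╵ │ │ │ ├───╴ │ │ │
│↳ ↑│ │↓│↑│     │ │↓│
│ ╶─┘ │ ╵ │ ┌─┐ │ │ │
│     │↳ ↑│ │ │ │ │↓│
├───╴ └───┘ │ ╵ │ ╵ │
│           │   │  B│
└───────────┴───┴───┘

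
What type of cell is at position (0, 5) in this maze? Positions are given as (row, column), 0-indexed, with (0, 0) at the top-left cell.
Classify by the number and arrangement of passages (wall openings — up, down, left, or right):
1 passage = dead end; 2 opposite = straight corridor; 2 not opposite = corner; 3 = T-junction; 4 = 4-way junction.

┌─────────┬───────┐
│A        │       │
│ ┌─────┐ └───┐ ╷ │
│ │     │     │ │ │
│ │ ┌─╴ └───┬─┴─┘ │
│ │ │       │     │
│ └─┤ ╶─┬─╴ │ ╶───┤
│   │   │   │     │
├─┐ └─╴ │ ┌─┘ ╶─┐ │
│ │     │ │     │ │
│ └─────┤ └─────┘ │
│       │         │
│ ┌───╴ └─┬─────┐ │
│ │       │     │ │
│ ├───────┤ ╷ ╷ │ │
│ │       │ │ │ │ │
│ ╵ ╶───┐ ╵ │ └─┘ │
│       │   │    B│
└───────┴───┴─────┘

Checking cell at (0, 5):
Number of passages: 1
Cell type: dead end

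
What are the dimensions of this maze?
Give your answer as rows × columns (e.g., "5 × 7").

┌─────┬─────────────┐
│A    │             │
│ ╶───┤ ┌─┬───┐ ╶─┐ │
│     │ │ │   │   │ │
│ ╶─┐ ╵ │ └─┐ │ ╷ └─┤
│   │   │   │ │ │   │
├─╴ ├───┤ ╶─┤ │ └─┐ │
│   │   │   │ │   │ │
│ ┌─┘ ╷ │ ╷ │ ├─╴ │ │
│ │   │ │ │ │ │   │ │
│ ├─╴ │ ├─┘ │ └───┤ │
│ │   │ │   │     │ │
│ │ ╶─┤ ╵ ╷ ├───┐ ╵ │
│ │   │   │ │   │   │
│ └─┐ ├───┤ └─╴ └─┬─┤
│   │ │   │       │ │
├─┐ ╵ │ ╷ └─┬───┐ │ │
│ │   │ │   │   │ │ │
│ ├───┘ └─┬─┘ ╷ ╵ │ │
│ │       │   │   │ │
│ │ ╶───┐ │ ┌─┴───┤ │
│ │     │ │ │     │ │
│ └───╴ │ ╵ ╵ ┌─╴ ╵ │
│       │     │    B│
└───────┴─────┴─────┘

Counting the maze dimensions:
Rows (vertical): 12
Columns (horizontal): 10
Dimensions: 12 × 10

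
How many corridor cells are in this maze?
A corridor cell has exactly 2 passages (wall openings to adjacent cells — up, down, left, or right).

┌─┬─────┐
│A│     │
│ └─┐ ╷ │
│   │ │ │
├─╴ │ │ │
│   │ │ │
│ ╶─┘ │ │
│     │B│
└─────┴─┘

Counting cells with exactly 2 passages:
Total corridor cells: 12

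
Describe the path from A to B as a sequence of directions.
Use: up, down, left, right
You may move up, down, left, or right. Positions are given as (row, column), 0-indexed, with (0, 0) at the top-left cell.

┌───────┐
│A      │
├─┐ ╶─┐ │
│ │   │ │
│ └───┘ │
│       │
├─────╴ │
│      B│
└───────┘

Finding the path and converting it to directions:
Path through cells: (0,0) → (0,1) → (0,2) → (0,3) → (1,3) → (2,3) → (3,3)
Directions: right, right, right, down, down, down

Solution:

┌───────┐
│A → → ↓│
├─┐ ╶─┐ │
│ │   │↓│
│ └───┘ │
│      ↓│
├─────╴ │
│      B│
└───────┘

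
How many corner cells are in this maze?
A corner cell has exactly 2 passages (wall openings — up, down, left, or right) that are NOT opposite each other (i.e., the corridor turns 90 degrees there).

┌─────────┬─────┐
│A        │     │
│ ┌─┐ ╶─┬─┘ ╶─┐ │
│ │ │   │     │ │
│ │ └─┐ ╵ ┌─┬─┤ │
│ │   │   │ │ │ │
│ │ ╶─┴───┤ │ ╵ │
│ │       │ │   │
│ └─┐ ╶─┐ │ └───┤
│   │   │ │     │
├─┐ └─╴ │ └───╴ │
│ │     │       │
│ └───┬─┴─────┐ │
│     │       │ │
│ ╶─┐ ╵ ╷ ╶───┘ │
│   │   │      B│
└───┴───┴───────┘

Counting corner cells (2 non-opposite passages):
Total corners: 28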